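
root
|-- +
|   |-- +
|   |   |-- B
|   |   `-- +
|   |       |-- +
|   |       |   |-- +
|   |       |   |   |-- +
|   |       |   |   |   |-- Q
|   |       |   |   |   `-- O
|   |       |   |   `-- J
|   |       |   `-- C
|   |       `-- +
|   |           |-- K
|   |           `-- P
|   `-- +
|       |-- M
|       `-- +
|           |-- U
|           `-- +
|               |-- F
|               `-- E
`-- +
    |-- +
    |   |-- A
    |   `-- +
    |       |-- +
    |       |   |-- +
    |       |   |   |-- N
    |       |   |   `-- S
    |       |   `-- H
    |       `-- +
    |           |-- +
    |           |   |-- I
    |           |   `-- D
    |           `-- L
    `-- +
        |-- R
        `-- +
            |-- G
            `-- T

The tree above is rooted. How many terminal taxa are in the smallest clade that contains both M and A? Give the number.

The MRCA of M and A is the root, so the clade is the entire tree.
That clade contains 21 terminal taxa: A, B, C, D, E, F, G, H, I, J, K, L, M, N, O, P, Q, R, S, T, U.

21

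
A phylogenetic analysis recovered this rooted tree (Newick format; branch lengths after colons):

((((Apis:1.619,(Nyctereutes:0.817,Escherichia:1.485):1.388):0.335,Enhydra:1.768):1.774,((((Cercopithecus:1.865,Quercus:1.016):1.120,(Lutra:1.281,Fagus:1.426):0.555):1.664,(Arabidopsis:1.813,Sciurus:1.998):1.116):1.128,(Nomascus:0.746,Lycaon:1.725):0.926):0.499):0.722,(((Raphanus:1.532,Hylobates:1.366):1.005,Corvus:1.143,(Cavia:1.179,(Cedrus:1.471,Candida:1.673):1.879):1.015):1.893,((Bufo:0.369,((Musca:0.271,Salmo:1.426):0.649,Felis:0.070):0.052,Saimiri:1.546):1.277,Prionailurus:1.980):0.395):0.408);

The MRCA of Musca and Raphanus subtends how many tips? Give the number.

12

The MRCA of Musca and Raphanus is the node subtending (((Raphanus,Hylobates),Corvus,(Cavia,(Cedrus,Candida))),((Bufo,((Musca,Salmo),Felis),Saimiri),Prionailurus)).
That clade contains 12 terminal taxa: Bufo, Candida, Cavia, Cedrus, Corvus, Felis, Hylobates, Musca, Prionailurus, Raphanus, Saimiri, Salmo.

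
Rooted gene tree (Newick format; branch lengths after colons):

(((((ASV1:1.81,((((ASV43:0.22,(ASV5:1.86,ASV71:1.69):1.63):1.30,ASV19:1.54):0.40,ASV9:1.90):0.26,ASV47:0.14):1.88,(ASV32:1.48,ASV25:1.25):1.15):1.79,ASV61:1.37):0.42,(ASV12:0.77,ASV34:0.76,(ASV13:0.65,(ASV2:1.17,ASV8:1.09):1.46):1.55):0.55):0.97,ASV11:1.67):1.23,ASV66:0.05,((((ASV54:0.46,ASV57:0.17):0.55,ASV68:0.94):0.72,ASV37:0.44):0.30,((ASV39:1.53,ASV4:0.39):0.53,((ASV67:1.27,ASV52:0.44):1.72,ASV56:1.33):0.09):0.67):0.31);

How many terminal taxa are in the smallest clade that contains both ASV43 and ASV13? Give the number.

15

The MRCA of ASV43 and ASV13 is the node subtending (((ASV1,((((ASV43,(ASV5,ASV71)),ASV19),ASV9),ASV47),(ASV32,ASV25)),ASV61),(ASV12,ASV34,(ASV13,(ASV2,ASV8)))).
That clade contains 15 terminal taxa: ASV1, ASV12, ASV13, ASV19, ASV2, ASV25, ASV32, ASV34, ASV43, ASV47, ASV5, ASV61, ASV71, ASV8, ASV9.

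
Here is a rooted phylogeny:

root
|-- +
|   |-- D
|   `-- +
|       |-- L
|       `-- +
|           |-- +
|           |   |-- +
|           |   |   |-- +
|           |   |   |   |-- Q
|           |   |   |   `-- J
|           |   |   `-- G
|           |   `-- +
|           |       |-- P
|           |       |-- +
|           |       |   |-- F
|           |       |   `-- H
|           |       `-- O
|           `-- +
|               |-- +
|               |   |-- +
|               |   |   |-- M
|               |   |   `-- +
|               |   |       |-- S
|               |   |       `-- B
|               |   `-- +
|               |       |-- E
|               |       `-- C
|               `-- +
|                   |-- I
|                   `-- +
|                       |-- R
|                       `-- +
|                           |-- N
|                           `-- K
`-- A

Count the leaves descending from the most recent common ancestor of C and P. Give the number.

16

The MRCA of C and P is the node subtending ((((Q,J),G),(P,(F,H),O)),(((M,(S,B)),(E,C)),(I,(R,(N,K))))).
That clade contains 16 terminal taxa: B, C, E, F, G, H, I, J, K, M, N, O, P, Q, R, S.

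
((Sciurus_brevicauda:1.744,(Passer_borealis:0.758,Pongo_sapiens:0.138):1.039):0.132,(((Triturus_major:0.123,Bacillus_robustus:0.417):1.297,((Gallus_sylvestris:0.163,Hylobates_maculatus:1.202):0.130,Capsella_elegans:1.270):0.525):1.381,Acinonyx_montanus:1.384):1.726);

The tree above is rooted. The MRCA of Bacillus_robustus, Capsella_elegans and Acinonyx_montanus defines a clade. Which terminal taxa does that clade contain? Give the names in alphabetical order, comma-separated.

Tracing Bacillus_robustus: it sits inside (Triturus_major,Bacillus_robustus).
Tracing Capsella_elegans: it sits inside ((Gallus_sylvestris,Hylobates_maculatus),Capsella_elegans).
Tracing Acinonyx_montanus: it sits inside (((Triturus_major,Bacillus_robustus),((Gallus_sylvestris,Hylobates_maculatus),Capsella_elegans)),Acinonyx_montanus).
The smallest clade enclosing all 3 is (((Triturus_major,Bacillus_robustus),((Gallus_sylvestris,Hylobates_maculatus),Capsella_elegans)),Acinonyx_montanus); the answer is its 6 terminal taxa in alphabetical order.

Acinonyx_montanus, Bacillus_robustus, Capsella_elegans, Gallus_sylvestris, Hylobates_maculatus, Triturus_major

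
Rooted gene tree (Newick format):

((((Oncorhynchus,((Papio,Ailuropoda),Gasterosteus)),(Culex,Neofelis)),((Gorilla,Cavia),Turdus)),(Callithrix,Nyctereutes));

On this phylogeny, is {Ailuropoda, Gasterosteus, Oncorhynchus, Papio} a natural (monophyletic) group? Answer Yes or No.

The most recent common ancestor of these taxa subtends (Oncorhynchus,((Papio,Ailuropoda),Gasterosteus)).
That clade has exactly 4 tips — every listed taxon and nothing else — so the group is monophyletic.

Yes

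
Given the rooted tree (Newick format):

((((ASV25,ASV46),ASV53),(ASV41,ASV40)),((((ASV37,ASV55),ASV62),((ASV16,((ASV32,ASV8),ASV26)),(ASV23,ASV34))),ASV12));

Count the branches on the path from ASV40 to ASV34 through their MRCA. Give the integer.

The MRCA of ASV40 and ASV34 is the root of the tree.
From ASV40 up to that node: 3 branches. From ASV34 up to the same node: 5 branches. Total: 3 + 5 = 8.

8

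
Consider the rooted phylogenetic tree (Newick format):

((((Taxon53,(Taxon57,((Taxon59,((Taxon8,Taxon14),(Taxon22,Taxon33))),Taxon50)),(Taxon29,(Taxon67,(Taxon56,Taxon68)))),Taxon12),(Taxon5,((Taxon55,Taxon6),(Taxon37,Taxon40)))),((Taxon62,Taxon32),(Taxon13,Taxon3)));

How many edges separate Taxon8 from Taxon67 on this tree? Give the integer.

9

The MRCA of Taxon8 and Taxon67 is the node subtending (Taxon53,(Taxon57,((Taxon59,((Taxon8,Taxon14),(Taxon22,Taxon33))),Taxon50)),(Taxon29,(Taxon67,(Taxon56,Taxon68)))).
From Taxon8 up to that node: 6 branches. From Taxon67 up to the same node: 3 branches. Total: 6 + 3 = 9.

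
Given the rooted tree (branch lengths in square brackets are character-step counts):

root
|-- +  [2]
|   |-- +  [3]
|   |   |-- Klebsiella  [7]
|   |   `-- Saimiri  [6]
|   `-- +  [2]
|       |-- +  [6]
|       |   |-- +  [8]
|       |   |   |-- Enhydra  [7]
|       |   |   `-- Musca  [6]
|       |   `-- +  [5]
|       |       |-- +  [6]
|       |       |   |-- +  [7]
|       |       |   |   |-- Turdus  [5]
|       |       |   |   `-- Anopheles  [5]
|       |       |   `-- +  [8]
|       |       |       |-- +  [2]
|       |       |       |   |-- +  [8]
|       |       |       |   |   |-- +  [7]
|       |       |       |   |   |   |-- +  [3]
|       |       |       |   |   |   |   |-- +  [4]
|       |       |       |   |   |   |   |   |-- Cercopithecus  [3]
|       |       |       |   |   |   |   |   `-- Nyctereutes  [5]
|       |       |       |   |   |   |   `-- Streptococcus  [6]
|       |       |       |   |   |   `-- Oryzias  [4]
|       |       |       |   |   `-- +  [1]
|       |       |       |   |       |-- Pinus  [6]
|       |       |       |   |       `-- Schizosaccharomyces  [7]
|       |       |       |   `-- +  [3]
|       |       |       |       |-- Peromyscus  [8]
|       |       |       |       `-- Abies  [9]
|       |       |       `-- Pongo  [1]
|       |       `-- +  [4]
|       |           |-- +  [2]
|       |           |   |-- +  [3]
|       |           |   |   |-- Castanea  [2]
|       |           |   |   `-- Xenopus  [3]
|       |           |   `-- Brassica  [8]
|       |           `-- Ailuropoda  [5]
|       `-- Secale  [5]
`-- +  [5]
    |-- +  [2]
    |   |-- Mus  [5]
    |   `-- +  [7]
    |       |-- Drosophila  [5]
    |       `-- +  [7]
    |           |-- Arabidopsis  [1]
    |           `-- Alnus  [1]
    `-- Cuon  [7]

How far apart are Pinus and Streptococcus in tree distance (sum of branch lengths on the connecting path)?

The path runs Pinus → … → MRCA → … → Streptococcus; the MRCA is the node subtending ((((Cercopithecus,Nyctereutes),Streptococcus),Oryzias),(Pinus,Schizosaccharomyces)).
Branch lengths along that path: 6 + 1 + 7 + 3 + 6 = 23.

23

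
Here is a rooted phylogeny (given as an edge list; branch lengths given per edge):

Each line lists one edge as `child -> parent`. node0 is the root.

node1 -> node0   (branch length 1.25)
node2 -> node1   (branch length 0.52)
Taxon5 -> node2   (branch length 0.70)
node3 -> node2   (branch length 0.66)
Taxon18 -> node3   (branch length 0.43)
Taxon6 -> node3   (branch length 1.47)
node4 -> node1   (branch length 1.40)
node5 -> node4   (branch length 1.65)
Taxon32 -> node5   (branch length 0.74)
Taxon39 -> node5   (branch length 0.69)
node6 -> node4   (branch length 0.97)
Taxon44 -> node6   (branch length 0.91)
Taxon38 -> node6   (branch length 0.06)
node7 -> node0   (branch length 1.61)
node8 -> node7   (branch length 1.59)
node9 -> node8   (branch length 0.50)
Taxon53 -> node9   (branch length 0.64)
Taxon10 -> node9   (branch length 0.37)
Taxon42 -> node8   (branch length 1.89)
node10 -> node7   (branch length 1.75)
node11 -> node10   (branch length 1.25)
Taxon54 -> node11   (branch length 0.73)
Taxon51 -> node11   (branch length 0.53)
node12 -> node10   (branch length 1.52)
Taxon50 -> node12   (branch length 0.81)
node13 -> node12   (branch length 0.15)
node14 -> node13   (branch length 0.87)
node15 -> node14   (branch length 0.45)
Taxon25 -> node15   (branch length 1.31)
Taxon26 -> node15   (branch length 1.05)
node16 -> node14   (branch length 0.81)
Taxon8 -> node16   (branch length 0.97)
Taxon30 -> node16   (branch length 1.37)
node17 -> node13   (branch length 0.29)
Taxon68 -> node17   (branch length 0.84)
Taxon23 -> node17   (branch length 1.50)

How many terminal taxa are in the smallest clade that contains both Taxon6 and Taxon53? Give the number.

19

The MRCA of Taxon6 and Taxon53 is the root, so the clade is the entire tree.
That clade contains 19 terminal taxa: Taxon10, Taxon18, Taxon23, Taxon25, Taxon26, Taxon30, Taxon32, Taxon38, Taxon39, Taxon42, Taxon44, Taxon5, Taxon50, Taxon51, Taxon53, Taxon54, Taxon6, Taxon68, Taxon8.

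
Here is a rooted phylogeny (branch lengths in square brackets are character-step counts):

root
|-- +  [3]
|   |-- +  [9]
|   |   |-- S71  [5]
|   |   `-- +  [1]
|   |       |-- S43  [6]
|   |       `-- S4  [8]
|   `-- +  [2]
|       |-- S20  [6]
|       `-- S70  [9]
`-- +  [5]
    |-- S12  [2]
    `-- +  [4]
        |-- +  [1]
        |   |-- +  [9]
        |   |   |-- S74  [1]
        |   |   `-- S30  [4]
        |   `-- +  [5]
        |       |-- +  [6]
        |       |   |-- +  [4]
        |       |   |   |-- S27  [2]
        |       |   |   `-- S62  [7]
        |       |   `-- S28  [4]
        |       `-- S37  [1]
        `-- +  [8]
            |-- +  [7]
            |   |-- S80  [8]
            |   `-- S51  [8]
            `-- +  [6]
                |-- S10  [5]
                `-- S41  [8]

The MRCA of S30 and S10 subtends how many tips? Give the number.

10

The MRCA of S30 and S10 is the node subtending (((S74,S30),(((S27,S62),S28),S37)),((S80,S51),(S10,S41))).
That clade contains 10 terminal taxa: S10, S27, S28, S30, S37, S41, S51, S62, S74, S80.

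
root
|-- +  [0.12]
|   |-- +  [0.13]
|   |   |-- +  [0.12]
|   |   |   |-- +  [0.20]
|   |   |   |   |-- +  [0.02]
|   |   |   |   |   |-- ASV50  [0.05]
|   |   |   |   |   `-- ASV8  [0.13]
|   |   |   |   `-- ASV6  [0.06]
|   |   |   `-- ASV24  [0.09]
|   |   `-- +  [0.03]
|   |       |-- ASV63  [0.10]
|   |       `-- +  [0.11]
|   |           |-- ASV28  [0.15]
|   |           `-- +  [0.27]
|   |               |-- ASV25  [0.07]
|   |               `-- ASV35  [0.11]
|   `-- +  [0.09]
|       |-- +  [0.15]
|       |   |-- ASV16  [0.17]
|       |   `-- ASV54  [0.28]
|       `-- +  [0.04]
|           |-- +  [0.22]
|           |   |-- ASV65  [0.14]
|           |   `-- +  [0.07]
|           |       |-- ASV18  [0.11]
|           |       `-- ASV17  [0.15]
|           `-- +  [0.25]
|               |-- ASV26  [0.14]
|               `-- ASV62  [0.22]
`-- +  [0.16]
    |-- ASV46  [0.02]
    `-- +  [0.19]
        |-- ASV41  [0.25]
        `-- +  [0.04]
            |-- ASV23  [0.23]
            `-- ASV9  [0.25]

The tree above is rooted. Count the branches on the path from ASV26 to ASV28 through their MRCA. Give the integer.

8

The MRCA of ASV26 and ASV28 is the node subtending (((((ASV50,ASV8),ASV6),ASV24),(ASV63,(ASV28,(ASV25,ASV35)))),((ASV16,ASV54),((ASV65,(ASV18,ASV17)),(ASV26,ASV62)))).
From ASV26 up to that node: 4 branches. From ASV28 up to the same node: 4 branches. Total: 4 + 4 = 8.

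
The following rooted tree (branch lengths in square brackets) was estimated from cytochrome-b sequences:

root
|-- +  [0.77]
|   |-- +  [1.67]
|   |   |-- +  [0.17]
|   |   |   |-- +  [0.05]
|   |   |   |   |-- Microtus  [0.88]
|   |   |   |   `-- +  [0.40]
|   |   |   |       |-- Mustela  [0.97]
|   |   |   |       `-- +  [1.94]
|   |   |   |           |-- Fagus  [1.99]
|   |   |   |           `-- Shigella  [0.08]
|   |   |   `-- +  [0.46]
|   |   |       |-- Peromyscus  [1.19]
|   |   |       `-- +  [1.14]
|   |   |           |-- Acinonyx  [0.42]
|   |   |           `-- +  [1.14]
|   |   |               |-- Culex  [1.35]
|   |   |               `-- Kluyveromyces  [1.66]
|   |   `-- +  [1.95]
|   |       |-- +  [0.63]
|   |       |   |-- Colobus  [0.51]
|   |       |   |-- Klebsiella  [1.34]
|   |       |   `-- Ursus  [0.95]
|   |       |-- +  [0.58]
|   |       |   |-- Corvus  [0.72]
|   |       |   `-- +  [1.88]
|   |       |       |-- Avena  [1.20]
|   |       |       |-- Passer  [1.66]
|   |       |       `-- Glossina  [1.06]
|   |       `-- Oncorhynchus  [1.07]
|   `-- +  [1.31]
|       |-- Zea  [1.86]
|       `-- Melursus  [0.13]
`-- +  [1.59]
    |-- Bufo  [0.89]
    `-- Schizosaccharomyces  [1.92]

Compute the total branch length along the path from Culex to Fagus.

8.47

The path runs Culex → … → MRCA → … → Fagus; the MRCA is the node subtending ((Microtus,(Mustela,(Fagus,Shigella))),(Peromyscus,(Acinonyx,(Culex,Kluyveromyces)))).
Branch lengths along that path: 1.35 + 1.14 + 1.14 + 0.46 + 0.05 + 0.40 + 1.94 + 1.99 = 8.47.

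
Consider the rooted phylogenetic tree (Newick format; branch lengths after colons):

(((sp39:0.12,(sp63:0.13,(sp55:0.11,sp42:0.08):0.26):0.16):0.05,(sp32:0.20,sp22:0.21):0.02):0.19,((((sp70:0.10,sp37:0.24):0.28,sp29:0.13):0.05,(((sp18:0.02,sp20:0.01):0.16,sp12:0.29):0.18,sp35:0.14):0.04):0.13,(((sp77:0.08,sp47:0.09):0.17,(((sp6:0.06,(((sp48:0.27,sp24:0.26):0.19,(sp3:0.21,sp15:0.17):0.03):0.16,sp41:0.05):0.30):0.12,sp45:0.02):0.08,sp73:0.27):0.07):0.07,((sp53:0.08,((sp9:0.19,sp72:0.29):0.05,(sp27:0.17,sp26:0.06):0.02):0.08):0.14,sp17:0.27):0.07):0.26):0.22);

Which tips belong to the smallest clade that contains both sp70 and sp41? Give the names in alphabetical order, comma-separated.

Tracing sp70: it sits inside (sp70,sp37).
Tracing sp41: it sits inside (((sp48,sp24),(sp3,sp15)),sp41).
The smallest clade enclosing both is ((((sp70,sp37),sp29),(((sp18,sp20),sp12),sp35)),(((sp77,sp47),(((sp6,(((sp48,sp24),(sp3,sp15)),sp41)),sp45),sp73)),((sp53,((sp9,sp72),(sp27,sp26))),sp17))); the answer is its 23 terminal taxa in alphabetical order.

sp12, sp15, sp17, sp18, sp20, sp24, sp26, sp27, sp29, sp3, sp35, sp37, sp41, sp45, sp47, sp48, sp53, sp6, sp70, sp72, sp73, sp77, sp9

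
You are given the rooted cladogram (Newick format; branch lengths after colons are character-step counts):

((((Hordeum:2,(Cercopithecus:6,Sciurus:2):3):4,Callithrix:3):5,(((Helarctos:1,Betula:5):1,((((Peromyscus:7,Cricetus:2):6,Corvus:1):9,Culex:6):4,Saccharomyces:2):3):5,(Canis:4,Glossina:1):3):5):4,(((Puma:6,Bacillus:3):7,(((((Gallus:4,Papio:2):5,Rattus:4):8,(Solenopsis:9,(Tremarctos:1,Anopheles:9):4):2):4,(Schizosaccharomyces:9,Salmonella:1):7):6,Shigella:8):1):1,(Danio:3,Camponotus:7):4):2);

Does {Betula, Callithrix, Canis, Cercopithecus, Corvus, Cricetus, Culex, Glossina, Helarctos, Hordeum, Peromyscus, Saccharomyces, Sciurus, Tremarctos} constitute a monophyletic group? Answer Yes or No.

No

The MRCA of the listed taxa is the root, so the smallest clade containing them is the whole tree.
That clade also contains Anopheles, Bacillus, Camponotus, Danio, Gallus, Papio, Puma, Rattus, Salmonella, Schizosaccharomyces, Shigella, Solenopsis, which are not in the proposed group, so the group is not monophyletic.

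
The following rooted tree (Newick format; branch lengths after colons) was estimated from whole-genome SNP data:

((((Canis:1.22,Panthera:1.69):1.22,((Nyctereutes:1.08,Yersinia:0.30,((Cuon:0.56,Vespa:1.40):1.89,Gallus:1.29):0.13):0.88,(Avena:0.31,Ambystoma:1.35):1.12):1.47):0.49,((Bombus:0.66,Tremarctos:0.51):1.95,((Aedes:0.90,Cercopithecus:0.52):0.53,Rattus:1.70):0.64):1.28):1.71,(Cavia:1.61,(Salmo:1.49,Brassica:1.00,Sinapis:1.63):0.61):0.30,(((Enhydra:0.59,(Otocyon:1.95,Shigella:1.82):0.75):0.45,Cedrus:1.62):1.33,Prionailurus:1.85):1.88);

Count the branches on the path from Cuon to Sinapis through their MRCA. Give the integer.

10

The MRCA of Cuon and Sinapis is the root of the tree.
From Cuon up to that node: 7 branches. From Sinapis up to the same node: 3 branches. Total: 7 + 3 = 10.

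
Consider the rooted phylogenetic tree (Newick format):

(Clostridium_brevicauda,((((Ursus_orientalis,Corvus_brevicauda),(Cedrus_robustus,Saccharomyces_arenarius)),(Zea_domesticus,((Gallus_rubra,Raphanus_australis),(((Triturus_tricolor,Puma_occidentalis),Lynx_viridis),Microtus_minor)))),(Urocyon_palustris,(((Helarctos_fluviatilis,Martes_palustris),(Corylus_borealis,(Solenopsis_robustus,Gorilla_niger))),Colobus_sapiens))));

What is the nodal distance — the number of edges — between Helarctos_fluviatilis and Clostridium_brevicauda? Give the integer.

7

The MRCA of Helarctos_fluviatilis and Clostridium_brevicauda is the root of the tree.
From Helarctos_fluviatilis up to that node: 6 branches. From Clostridium_brevicauda up to the same node: 1 branch. Total: 6 + 1 = 7.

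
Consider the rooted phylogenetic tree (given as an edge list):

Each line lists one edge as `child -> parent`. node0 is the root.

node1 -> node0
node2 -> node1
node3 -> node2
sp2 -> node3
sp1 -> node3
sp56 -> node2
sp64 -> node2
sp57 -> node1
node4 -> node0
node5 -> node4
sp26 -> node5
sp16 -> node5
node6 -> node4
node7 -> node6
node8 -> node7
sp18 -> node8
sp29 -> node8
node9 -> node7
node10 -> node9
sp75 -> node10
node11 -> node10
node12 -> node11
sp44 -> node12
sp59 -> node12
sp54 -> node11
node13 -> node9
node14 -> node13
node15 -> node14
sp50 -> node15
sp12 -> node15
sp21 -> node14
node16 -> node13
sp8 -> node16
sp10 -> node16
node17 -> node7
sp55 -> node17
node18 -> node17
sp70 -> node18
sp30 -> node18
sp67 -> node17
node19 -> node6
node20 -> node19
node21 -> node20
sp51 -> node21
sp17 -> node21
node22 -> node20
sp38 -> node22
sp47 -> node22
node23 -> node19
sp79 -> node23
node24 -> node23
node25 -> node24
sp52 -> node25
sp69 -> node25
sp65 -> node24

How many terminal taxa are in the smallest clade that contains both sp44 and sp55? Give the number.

The MRCA of sp44 and sp55 is the node subtending ((sp18,sp29),((sp75,((sp44,sp59),sp54)),(((sp50,sp12),sp21),(sp8,sp10))),(sp55,(sp70,sp30),sp67)).
That clade contains 15 terminal taxa: sp10, sp12, sp18, sp21, sp29, sp30, sp44, sp50, sp54, sp55, sp59, sp67, sp70, sp75, sp8.

15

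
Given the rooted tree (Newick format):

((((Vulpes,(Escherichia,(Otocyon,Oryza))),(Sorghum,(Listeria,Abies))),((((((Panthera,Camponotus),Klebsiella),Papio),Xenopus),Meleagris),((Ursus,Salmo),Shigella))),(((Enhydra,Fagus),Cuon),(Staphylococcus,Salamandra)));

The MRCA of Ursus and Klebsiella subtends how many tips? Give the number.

9

The MRCA of Ursus and Klebsiella is the node subtending ((((((Panthera,Camponotus),Klebsiella),Papio),Xenopus),Meleagris),((Ursus,Salmo),Shigella)).
That clade contains 9 terminal taxa: Camponotus, Klebsiella, Meleagris, Panthera, Papio, Salmo, Shigella, Ursus, Xenopus.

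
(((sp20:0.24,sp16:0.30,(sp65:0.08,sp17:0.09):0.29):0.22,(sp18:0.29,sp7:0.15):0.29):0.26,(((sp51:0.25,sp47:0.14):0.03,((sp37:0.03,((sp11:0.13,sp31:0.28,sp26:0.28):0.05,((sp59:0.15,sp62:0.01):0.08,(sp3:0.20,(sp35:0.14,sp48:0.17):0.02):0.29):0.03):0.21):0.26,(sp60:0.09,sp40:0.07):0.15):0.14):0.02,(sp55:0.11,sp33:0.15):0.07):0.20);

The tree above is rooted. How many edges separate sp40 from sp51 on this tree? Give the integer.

The MRCA of sp40 and sp51 is the node subtending ((sp51,sp47),((sp37,((sp11,sp31,sp26),((sp59,sp62),(sp3,(sp35,sp48))))),(sp60,sp40))).
From sp40 up to that node: 3 branches. From sp51 up to the same node: 2 branches. Total: 3 + 2 = 5.

5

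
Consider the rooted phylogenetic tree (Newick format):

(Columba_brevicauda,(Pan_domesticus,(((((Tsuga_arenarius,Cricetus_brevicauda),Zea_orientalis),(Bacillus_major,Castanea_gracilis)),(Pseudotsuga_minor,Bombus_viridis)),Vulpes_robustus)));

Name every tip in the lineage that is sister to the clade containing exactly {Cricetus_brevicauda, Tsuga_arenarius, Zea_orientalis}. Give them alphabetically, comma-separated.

The clade containing exactly {Cricetus_brevicauda, Tsuga_arenarius, Zea_orientalis} attaches to the tree at the node subtending (((Tsuga_arenarius,Cricetus_brevicauda),Zea_orientalis),(Bacillus_major,Castanea_gracilis)).
The other lineage descending from that same node — the sister group — is (Bacillus_major,Castanea_gracilis); its 2 tips in alphabetical order are the answer.

Bacillus_major, Castanea_gracilis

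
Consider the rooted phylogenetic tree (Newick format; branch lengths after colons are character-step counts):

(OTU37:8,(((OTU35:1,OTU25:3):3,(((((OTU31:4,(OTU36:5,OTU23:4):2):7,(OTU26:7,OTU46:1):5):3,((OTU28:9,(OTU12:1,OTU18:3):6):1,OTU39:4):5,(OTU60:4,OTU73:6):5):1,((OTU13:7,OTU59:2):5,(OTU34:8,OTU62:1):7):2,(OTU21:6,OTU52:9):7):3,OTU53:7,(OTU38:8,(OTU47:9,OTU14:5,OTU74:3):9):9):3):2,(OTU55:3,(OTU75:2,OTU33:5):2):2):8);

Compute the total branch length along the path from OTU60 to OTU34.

27

The path runs OTU60 → … → MRCA → … → OTU34; the MRCA is the node subtending ((((OTU31,(OTU36,OTU23)),(OTU26,OTU46)),((OTU28,(OTU12,OTU18)),OTU39),(OTU60,OTU73)),((OTU13,OTU59),(OTU34,OTU62)),(OTU21,OTU52)).
Branch lengths along that path: 4 + 5 + 1 + 2 + 7 + 8 = 27.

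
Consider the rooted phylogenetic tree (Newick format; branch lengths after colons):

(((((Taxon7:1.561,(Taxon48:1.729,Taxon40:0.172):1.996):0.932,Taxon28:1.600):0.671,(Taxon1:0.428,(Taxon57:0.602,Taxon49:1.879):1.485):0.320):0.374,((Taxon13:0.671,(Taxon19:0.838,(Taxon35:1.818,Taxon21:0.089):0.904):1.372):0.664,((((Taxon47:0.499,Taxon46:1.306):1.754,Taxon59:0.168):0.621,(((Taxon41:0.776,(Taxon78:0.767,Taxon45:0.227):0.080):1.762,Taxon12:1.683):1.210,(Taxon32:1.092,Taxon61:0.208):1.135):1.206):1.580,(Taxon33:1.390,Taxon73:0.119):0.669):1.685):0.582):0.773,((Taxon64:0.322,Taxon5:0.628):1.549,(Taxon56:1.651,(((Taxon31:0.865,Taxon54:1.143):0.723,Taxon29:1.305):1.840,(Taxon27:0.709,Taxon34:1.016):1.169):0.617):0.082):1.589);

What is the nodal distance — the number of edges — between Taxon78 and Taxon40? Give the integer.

13

The MRCA of Taxon78 and Taxon40 is the node subtending ((((Taxon7,(Taxon48,Taxon40)),Taxon28),(Taxon1,(Taxon57,Taxon49))),((Taxon13,(Taxon19,(Taxon35,Taxon21))),((((Taxon47,Taxon46),Taxon59),(((Taxon41,(Taxon78,Taxon45)),Taxon12),(Taxon32,Taxon61))),(Taxon33,Taxon73)))).
From Taxon78 up to that node: 8 branches. From Taxon40 up to the same node: 5 branches. Total: 8 + 5 = 13.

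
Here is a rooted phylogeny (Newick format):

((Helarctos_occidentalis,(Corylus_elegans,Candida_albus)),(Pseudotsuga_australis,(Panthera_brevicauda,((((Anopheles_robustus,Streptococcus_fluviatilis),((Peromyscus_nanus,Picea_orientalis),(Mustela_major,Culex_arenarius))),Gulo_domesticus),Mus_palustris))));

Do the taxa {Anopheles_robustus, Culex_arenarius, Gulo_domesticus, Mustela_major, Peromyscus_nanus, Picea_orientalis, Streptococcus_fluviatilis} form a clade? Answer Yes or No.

The most recent common ancestor of these taxa subtends (((Anopheles_robustus,Streptococcus_fluviatilis),((Peromyscus_nanus,Picea_orientalis),(Mustela_major,Culex_arenarius))),Gulo_domesticus).
That clade has exactly 7 tips — every listed taxon and nothing else — so the group is monophyletic.

Yes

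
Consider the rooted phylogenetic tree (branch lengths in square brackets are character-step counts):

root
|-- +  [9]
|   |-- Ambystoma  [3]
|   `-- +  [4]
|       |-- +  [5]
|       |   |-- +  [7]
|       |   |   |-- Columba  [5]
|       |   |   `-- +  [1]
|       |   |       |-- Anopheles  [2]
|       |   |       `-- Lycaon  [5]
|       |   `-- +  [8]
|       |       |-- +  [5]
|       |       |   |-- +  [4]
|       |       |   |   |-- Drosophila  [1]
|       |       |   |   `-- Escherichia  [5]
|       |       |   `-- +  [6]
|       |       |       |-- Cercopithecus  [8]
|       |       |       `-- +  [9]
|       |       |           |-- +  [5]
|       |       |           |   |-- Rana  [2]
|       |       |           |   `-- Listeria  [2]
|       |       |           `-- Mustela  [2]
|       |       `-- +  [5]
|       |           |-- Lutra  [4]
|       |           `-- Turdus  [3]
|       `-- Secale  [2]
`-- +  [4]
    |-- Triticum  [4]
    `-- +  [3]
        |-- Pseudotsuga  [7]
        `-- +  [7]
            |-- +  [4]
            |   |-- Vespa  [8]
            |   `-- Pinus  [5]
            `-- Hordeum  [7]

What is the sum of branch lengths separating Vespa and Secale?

The path runs Vespa → … → MRCA → … → Secale; the MRCA is the root of the tree.
Branch lengths along that path: 8 + 4 + 7 + 3 + 4 + 9 + 4 + 2 = 41.

41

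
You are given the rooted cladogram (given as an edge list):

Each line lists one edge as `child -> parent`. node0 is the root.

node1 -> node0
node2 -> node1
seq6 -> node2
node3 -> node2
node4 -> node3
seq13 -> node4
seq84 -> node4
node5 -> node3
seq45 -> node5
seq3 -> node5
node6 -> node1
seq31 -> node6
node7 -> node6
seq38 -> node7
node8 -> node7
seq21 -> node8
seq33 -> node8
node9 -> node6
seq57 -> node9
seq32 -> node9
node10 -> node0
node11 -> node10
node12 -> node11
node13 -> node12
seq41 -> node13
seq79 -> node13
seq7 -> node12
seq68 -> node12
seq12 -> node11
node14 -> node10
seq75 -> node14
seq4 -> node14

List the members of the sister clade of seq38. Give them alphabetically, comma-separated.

seq21, seq33

seq38 attaches to the tree at the node subtending (seq38,(seq21,seq33)).
The other lineage descending from that same node — the sister group — is (seq21,seq33); its 2 tips in alphabetical order are the answer.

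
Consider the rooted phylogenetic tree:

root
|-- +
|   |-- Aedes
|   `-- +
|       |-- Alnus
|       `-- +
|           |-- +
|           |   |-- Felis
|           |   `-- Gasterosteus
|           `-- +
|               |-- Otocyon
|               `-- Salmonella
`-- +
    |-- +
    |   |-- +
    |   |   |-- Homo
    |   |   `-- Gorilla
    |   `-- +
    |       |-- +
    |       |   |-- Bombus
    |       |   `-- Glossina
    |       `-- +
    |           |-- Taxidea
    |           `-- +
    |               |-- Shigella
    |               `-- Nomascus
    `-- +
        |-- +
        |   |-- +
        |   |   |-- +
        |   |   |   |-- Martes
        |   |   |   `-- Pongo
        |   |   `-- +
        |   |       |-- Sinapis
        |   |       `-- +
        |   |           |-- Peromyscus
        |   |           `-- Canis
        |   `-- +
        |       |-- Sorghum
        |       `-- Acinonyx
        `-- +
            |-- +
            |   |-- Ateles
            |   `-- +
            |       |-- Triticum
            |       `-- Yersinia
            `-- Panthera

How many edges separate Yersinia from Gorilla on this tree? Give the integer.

The MRCA of Yersinia and Gorilla is the node subtending (((Homo,Gorilla),((Bombus,Glossina),(Taxidea,(Shigella,Nomascus)))),((((Martes,Pongo),(Sinapis,(Peromyscus,Canis))),(Sorghum,Acinonyx)),((Ateles,(Triticum,Yersinia)),Panthera))).
From Yersinia up to that node: 5 branches. From Gorilla up to the same node: 3 branches. Total: 5 + 3 = 8.

8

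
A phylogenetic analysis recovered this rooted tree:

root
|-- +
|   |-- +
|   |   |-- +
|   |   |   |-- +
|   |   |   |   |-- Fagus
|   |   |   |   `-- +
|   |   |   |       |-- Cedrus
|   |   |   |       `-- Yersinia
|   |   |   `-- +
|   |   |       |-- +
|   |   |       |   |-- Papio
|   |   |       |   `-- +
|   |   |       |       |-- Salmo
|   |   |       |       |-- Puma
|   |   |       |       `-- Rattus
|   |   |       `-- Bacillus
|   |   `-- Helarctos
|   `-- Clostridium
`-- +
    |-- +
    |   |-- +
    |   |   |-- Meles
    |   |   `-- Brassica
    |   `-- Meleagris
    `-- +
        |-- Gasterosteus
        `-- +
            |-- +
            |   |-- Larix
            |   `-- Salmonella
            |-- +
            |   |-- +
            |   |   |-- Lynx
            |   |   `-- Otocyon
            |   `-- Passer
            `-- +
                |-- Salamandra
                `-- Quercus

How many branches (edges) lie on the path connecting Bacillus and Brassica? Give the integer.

The MRCA of Bacillus and Brassica is the root of the tree.
From Bacillus up to that node: 5 branches. From Brassica up to the same node: 4 branches. Total: 5 + 4 = 9.

9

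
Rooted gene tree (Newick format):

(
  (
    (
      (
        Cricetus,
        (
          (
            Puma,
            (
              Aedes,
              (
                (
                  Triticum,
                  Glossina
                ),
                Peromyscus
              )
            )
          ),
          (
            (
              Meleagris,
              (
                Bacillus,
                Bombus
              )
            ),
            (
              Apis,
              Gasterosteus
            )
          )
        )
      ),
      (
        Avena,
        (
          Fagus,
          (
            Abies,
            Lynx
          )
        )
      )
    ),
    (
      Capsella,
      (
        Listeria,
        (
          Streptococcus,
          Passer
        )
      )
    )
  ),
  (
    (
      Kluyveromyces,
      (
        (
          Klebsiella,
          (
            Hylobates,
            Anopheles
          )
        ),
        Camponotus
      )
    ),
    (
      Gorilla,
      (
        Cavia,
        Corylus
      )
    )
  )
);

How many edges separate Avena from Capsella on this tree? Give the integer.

The MRCA of Avena and Capsella is the node subtending (((Cricetus,((Puma,(Aedes,((Triticum,Glossina),Peromyscus))),((Meleagris,(Bacillus,Bombus)),(Apis,Gasterosteus)))),(Avena,(Fagus,(Abies,Lynx)))),(Capsella,(Listeria,(Streptococcus,Passer)))).
From Avena up to that node: 3 branches. From Capsella up to the same node: 2 branches. Total: 3 + 2 = 5.

5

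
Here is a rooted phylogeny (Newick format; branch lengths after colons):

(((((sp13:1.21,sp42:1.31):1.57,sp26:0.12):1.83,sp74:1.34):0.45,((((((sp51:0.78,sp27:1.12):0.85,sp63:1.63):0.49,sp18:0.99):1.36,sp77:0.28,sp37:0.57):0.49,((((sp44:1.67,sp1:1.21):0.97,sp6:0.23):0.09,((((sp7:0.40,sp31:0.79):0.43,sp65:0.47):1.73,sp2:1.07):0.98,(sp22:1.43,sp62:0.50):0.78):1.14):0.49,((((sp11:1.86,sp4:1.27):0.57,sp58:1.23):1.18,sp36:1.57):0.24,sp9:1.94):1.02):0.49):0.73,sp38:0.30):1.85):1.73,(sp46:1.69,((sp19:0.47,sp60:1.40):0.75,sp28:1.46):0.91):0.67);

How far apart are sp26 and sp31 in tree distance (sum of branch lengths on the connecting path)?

The path runs sp26 → … → MRCA → … → sp31; the MRCA is the node subtending ((((sp13,sp42),sp26),sp74),((((((sp51,sp27),sp63),sp18),sp77,sp37),((((sp44,sp1),sp6),((((sp7,sp31),sp65),sp2),(sp22,sp62))),((((sp11,sp4),sp58),sp36),sp9))),sp38)).
Branch lengths along that path: 0.12 + 1.83 + 0.45 + 1.85 + 0.73 + 0.49 + 0.49 + 1.14 + 0.98 + 1.73 + 0.43 + 0.79 = 11.03.

11.03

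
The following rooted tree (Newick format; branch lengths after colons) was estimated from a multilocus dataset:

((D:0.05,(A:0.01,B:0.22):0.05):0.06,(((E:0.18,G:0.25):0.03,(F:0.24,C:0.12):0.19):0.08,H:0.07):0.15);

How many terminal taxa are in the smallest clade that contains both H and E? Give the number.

The MRCA of H and E is the node subtending (((E,G),(F,C)),H).
That clade contains 5 terminal taxa: C, E, F, G, H.

5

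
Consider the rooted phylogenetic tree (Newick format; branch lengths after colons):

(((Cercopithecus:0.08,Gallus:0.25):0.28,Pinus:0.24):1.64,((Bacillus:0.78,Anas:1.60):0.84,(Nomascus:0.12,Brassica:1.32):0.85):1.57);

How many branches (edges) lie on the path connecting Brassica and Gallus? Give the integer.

The MRCA of Brassica and Gallus is the root of the tree.
From Brassica up to that node: 3 branches. From Gallus up to the same node: 3 branches. Total: 3 + 3 = 6.

6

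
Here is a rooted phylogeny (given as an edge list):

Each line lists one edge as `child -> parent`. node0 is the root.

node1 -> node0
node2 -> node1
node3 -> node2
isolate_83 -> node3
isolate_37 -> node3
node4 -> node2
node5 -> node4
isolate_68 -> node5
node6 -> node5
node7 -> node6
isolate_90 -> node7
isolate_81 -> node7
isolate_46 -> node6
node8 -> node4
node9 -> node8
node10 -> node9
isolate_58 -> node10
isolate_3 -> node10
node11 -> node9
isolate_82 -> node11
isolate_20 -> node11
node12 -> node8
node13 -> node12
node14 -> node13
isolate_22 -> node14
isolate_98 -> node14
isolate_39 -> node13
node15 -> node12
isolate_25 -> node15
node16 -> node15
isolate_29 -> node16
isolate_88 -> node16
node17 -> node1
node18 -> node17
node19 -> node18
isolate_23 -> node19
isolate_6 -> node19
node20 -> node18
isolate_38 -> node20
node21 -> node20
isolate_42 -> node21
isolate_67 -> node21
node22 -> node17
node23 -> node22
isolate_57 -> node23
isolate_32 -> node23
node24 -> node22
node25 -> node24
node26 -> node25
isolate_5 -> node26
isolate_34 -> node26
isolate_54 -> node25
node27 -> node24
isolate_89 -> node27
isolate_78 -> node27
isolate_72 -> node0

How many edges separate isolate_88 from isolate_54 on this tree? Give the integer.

The MRCA of isolate_88 and isolate_54 is the node subtending (((isolate_83,isolate_37),((isolate_68,((isolate_90,isolate_81),isolate_46)),(((isolate_58,isolate_3),(isolate_82,isolate_20)),(((isolate_22,isolate_98),isolate_39),(isolate_25,(isolate_29,isolate_88)))))),(((isolate_23,isolate_6),(isolate_38,(isolate_42,isolate_67))),((isolate_57,isolate_32),(((isolate_5,isolate_34),isolate_54),(isolate_89,isolate_78))))).
From isolate_88 up to that node: 7 branches. From isolate_54 up to the same node: 5 branches. Total: 7 + 5 = 12.

12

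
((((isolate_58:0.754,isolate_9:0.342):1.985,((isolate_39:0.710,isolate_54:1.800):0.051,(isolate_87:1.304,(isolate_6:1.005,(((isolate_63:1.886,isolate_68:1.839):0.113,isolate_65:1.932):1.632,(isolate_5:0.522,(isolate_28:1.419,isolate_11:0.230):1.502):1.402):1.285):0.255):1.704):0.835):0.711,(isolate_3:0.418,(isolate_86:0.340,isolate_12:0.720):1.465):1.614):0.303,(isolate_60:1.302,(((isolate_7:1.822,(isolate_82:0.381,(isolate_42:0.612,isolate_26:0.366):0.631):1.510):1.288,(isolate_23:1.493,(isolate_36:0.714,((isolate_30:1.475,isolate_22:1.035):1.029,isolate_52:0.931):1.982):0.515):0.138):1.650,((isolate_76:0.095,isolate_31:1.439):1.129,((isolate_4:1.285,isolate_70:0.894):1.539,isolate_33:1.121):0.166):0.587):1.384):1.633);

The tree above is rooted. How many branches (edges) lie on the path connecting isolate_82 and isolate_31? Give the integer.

7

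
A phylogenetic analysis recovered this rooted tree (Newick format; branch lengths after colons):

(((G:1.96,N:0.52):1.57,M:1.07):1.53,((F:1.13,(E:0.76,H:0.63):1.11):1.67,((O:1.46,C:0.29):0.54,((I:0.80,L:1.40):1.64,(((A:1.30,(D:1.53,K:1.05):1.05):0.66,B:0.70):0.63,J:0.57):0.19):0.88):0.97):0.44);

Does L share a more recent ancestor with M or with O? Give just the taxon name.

O

The MRCA of L and O subtends ((O,C),((I,L),(((A,(D,K)),B),J))) (9 taxa).
The MRCA of L and M is the root, subtending the entire tree (15 taxa).
The first is nested inside the second, so L shares a more recent common ancestor with O.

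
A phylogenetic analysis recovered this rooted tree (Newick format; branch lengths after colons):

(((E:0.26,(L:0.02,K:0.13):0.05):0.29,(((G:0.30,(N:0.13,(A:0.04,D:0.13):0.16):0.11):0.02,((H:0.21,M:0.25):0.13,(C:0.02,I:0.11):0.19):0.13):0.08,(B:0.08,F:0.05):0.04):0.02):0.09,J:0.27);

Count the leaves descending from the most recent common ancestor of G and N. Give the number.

4

The MRCA of G and N is the node subtending (G,(N,(A,D))).
That clade contains 4 terminal taxa: A, D, G, N.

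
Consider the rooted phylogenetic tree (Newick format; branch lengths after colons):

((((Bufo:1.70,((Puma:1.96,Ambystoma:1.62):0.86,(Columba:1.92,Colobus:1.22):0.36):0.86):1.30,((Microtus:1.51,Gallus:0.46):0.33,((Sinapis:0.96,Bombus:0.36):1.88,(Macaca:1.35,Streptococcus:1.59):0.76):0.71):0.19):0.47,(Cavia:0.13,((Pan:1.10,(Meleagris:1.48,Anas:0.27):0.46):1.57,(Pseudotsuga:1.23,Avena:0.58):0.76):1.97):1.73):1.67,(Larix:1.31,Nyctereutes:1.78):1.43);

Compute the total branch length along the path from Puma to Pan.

11.82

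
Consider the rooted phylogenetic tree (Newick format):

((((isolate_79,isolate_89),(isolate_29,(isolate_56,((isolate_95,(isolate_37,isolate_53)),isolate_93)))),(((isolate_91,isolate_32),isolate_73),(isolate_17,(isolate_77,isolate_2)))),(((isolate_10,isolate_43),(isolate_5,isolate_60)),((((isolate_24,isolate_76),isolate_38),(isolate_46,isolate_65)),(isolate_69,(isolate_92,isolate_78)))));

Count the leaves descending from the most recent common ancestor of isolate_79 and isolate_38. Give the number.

26

The MRCA of isolate_79 and isolate_38 is the root, so the clade is the entire tree.
That clade contains 26 terminal taxa: isolate_10, isolate_17, isolate_2, isolate_24, isolate_29, isolate_32, isolate_37, isolate_38, isolate_43, isolate_46, isolate_5, isolate_53, isolate_56, isolate_60, isolate_65, isolate_69, isolate_73, isolate_76, isolate_77, isolate_78, isolate_79, isolate_89, isolate_91, isolate_92, isolate_93, isolate_95.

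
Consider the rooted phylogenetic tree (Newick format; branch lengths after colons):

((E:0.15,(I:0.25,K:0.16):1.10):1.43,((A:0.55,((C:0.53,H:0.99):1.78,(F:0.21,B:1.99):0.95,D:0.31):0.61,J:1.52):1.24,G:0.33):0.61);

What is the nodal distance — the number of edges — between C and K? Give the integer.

The MRCA of C and K is the root of the tree.
From C up to that node: 5 branches. From K up to the same node: 3 branches. Total: 5 + 3 = 8.

8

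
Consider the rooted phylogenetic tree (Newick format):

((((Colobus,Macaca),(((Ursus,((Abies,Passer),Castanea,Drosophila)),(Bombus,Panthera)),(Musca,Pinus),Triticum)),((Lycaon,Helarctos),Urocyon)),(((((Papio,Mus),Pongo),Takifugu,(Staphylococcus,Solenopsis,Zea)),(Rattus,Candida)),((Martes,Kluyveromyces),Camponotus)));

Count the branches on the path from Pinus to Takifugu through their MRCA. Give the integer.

9

The MRCA of Pinus and Takifugu is the root of the tree.
From Pinus up to that node: 5 branches. From Takifugu up to the same node: 4 branches. Total: 5 + 4 = 9.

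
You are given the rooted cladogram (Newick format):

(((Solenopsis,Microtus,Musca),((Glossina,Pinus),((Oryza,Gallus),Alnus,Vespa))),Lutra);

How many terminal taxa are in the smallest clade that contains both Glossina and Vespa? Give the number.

The MRCA of Glossina and Vespa is the node subtending ((Glossina,Pinus),((Oryza,Gallus),Alnus,Vespa)).
That clade contains 6 terminal taxa: Alnus, Gallus, Glossina, Oryza, Pinus, Vespa.

6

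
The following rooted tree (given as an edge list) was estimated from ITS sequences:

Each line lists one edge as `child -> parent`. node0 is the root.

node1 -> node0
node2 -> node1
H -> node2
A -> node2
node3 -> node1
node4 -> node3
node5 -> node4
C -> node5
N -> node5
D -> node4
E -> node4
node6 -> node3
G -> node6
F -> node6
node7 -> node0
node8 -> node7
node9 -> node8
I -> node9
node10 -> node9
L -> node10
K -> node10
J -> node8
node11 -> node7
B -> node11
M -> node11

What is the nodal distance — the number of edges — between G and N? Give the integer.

5

The MRCA of G and N is the node subtending (((C,N),D,E),(G,F)).
From G up to that node: 2 branches. From N up to the same node: 3 branches. Total: 2 + 3 = 5.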